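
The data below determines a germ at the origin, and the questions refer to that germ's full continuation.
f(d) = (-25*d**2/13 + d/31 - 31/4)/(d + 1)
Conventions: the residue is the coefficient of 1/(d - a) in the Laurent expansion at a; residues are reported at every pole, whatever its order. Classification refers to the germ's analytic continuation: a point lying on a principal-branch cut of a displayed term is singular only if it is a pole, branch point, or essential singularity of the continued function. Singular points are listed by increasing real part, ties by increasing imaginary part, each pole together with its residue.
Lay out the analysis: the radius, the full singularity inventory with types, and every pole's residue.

Radius of convergence at 0: 1.
At -1: a pole of order 1; residue -15645/1612.

Denominator factor (d + 1): pole of order 1 at -1, modulus 1.
The radius of convergence is the smallest modulus among the singular points: 1.
At the order-1 pole -1 set g(d) = (d - (-1))*f(d) = -25*d**2/13 + d/31 - 31/4.
Simple pole: residue = g(a) at a = -1, which is -15645/1612.


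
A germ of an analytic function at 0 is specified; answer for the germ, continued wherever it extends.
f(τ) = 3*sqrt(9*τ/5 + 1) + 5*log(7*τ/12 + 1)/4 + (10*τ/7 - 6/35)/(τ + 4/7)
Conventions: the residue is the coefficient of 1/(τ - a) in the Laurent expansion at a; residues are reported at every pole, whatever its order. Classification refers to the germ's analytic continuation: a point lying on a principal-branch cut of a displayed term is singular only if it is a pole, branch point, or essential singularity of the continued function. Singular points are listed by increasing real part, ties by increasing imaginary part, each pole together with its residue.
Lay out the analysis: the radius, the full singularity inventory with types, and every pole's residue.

Denominator factor (τ + 4/7): pole of order 1 at -4/7, modulus 4/7.
Branch term (5/4)*log(1 - τ/(-12/7)): its argument vanishes at τ = -12/7, a logarithmic branch point, modulus 12/7.
Branch term (3)*sqrt(1 - τ/(-5/9)): its argument vanishes at τ = -5/9, a square-root branch point, modulus 5/9.
The radius of convergence is the smallest modulus among the singular points: 5/9.
The branch terms are analytic at -4/7 and contribute nothing to the residue; only the rational part matters.
At the order-1 pole -4/7 set g(τ) = (τ - (-4/7))*(rational part) = 10*τ/7 - 6/35.
Simple pole: residue = g(a) at a = -4/7, which is -242/245.
List the singular points by increasing real part (a conjugate pair: the negative imaginary part first).

Radius of convergence at 0: 5/9.
At -12/7: a logarithmic branch point.
At -4/7: a pole of order 1; residue -242/245.
At -5/9: an algebraic (square-root) branch point.


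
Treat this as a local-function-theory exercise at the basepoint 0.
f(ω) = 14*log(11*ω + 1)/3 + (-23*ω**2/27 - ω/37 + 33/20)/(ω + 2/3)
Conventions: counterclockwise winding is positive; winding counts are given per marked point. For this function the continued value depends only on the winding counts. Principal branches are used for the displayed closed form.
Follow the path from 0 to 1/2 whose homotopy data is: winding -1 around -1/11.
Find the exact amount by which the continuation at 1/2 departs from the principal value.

Continued minus principal equals -(28/3)*pi*i.

The rational part is single-valued and drops out of the difference; each branch term changes only by its own monodromy.
(14/3)*log(1 - ω/(-1/11)): each positive loop around -1/11 adds 2*pi*i to the log, so winding -1 contributes (14/3)*(-1)*2*pi*i = -(28/3)*pi*i.
Summing the contributions at ω = 1/2 gives -(28/3)*pi*i.


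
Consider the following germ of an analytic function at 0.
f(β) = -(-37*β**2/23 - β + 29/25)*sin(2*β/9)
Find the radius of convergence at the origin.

The radius of convergence is infinite.

The factor -sin(2*β/9) is entire and contributes no finite singular point.
The polynomial part has no poles.
No finite singular points: the Taylor series at 0 converges everywhere.


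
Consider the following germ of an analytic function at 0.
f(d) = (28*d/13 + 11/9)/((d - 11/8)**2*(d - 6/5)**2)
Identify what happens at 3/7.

Denominator factors: d - 6/5 = -27/35 at d = 3/7; d - 11/8 = -53/56 at d = 3/7 — none vanishes.
So the germ continues analytically to 3/7.

The point is a regular point.


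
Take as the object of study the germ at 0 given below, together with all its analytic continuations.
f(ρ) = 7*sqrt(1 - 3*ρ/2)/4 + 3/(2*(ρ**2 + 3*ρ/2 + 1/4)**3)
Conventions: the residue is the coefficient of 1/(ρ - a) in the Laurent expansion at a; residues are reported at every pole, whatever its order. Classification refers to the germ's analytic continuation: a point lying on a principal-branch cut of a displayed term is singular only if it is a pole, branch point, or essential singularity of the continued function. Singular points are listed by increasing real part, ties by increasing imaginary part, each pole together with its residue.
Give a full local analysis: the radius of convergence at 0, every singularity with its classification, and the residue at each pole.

Radius of convergence at 0: 3/4 - (1/4)*sqrt(5).
At -3/4 - (1/4)*sqrt(5): a pole of order 3; residue -(288/125)*sqrt(5).
At -3/4 + (1/4)*sqrt(5): a pole of order 3; residue (288/125)*sqrt(5).
At 2/3: an algebraic (square-root) branch point.

Denominator factor (ρ**2 + 3*ρ/2 + 1/4)^3: discriminant 5/4, real irrational roots -3/4 + (1/4)*sqrt(5) and -3/4 - (1/4)*sqrt(5); poles of order 3, moduli 3/4 - (1/4)*sqrt(5) and 3/4 + (1/4)*sqrt(5).
Branch term (7/4)*sqrt(1 - ρ/(2/3)): its argument vanishes at ρ = 2/3, a square-root branch point, modulus 2/3.
The radius of convergence is the smallest modulus among the singular points: 3/4 - (1/4)*sqrt(5).
The branch term is analytic at -3/4 - (1/4)*sqrt(5) and contributes nothing to the residue; only the rational part matters.
The factor ρ**2 + 3*ρ/2 + 1/4 splits as (ρ - a)(ρ - a') with a = -3/4 - (1/4)*sqrt(5), a' = -3/4 + (1/4)*sqrt(5). At the order-3 pole a set g(ρ) = (ρ - a)^3*(rational part) = [3/2] / (ρ - a')^3.
Order-3 pole: residue = g''(a)/2; g''(-3/4 - (1/4)*sqrt(5)) = -(576/125)*sqrt(5), so the residue is -(288/125)*sqrt(5).
The branch term is analytic at -3/4 + (1/4)*sqrt(5) and contributes nothing to the residue; only the rational part matters.
The factor ρ**2 + 3*ρ/2 + 1/4 splits as (ρ - a)(ρ - a') with a = -3/4 + (1/4)*sqrt(5), a' = -3/4 - (1/4)*sqrt(5). At the order-3 pole a set g(ρ) = (ρ - a)^3*(rational part) = [3/2] / (ρ - a')^3.
Order-3 pole: residue = g''(a)/2; g''(-3/4 + (1/4)*sqrt(5)) = (576/125)*sqrt(5), so the residue is (288/125)*sqrt(5).
List the singular points by increasing real part (a conjugate pair: the negative imaginary part first).


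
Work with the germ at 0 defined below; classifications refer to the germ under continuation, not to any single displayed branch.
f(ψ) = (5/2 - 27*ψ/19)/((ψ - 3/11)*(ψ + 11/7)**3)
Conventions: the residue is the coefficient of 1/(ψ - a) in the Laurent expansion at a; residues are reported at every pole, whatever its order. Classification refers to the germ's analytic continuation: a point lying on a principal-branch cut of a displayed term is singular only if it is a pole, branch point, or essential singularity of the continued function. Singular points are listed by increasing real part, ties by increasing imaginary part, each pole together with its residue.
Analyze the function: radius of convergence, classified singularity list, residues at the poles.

Denominator factor (ψ + 11/7)^3: pole of order 3 at -11/7, modulus 11/7.
Denominator factor (ψ - 3/11): pole of order 1 at 3/11, modulus 3/11.
The radius of convergence is the smallest modulus among the singular points: 3/11.
At the order-3 pole -11/7 set g(ψ) = (ψ - (-11/7))^3*f(ψ) = (5/2 - 27*ψ/19)/(ψ - 3/11).
Order-3 pole: residue = g''(a)/2; g''(-11/7) = -36647149/54402472, so the residue is -36647149/108804944.
At the order-1 pole 3/11 set g(ψ) = (ψ - (3/11))*f(ψ) = (5/2 - 27*ψ/19)/(ψ + 11/7)**3.
Simple pole: residue = g(a) at a = 3/11, which is 36647149/108804944.
List the singular points by increasing real part (a conjugate pair: the negative imaginary part first).

Radius of convergence at 0: 3/11.
At -11/7: a pole of order 3; residue -36647149/108804944.
At 3/11: a pole of order 1; residue 36647149/108804944.


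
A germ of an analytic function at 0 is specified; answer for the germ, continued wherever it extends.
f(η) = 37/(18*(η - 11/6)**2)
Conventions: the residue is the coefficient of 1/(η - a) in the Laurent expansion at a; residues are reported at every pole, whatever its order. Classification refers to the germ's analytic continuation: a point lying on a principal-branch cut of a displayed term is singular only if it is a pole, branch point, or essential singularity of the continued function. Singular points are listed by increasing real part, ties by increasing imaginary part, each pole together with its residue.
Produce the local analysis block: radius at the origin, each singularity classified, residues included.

Denominator factor (η - 11/6)^2: pole of order 2 at 11/6, modulus 11/6.
The radius of convergence is the smallest modulus among the singular points: 11/6.
At the order-2 pole 11/6 set g(η) = (η - (11/6))^2*f(η) = 37/18.
Order-2 pole: residue = g'(a); g'(11/6) = 0, so the residue is 0.

Radius of convergence at 0: 11/6.
At 11/6: a pole of order 2; residue 0.


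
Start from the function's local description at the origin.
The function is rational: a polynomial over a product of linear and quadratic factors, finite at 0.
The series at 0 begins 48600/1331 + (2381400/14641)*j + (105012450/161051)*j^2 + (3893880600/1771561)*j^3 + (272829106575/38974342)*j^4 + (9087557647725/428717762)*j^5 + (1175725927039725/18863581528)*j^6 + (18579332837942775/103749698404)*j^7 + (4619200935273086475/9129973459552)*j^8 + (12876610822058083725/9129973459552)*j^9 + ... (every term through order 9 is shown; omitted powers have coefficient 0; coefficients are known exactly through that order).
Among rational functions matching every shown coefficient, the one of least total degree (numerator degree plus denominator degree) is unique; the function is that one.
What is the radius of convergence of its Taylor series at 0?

No rational of total degree below 8 reproduces all 10 coefficients; solving the [0/8] Pade equations on them gives f(j) = -36/((j - 2/5)**2*(j**2 - j/3 - 11/6)**3), whose expansion matches every shown term.
Denominator factor (j - 2/5)^2: pole of order 2 at 2/5, modulus 2/5.
Denominator factor (j**2 - j/3 - 11/6)^3: discriminant 67/9, real irrational roots 1/6 + (1/6)*sqrt(67) and 1/6 - (1/6)*sqrt(67); poles of order 3, moduli 1/6 + (1/6)*sqrt(67) and -1/6 + (1/6)*sqrt(67).
The radius of convergence is the smallest modulus among the singular points: 2/5.

The radius of convergence is 2/5.


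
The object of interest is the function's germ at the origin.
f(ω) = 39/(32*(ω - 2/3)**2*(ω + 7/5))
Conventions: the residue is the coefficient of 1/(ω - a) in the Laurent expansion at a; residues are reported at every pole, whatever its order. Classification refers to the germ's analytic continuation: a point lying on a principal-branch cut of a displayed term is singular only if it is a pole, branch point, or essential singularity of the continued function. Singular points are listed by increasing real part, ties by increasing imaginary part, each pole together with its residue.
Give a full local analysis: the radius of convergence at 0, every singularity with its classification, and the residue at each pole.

Denominator factor (ω - 2/3)^2: pole of order 2 at 2/3, modulus 2/3.
Denominator factor (ω + 7/5): pole of order 1 at -7/5, modulus 7/5.
The radius of convergence is the smallest modulus among the singular points: 2/3.
At the order-1 pole -7/5 set g(ω) = (ω - (-7/5))*f(ω) = 39/(32*(ω - 2/3)**2).
Simple pole: residue = g(a) at a = -7/5, which is 8775/30752.
At the order-2 pole 2/3 set g(ω) = (ω - (2/3))^2*f(ω) = 39/(32*(ω + 7/5)).
Order-2 pole: residue = g'(a); g'(2/3) = -8775/30752, so the residue is -8775/30752.
List the singular points by increasing real part (a conjugate pair: the negative imaginary part first).

Radius of convergence at 0: 2/3.
At -7/5: a pole of order 1; residue 8775/30752.
At 2/3: a pole of order 2; residue -8775/30752.


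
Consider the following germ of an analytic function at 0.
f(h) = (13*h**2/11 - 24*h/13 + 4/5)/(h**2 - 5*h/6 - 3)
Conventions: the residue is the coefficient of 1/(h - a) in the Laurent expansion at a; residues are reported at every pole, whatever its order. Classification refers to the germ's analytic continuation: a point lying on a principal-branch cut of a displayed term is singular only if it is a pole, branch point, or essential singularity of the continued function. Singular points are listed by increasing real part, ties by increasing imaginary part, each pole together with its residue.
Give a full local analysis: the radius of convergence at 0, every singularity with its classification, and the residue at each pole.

Radius of convergence at 0: -5/12 + (1/12)*sqrt(457).
At 5/12 - (1/12)*sqrt(457): a pole of order 1; residue -739/1716 - (205229/3921060)*sqrt(457).
At 5/12 + (1/12)*sqrt(457): a pole of order 1; residue -739/1716 + (205229/3921060)*sqrt(457).

Denominator factor (h**2 - 5*h/6 - 3): discriminant 457/36, real irrational roots 5/12 + (1/12)*sqrt(457) and 5/12 - (1/12)*sqrt(457); poles of order 1, moduli 5/12 + (1/12)*sqrt(457) and -5/12 + (1/12)*sqrt(457).
The radius of convergence is the smallest modulus among the singular points: -5/12 + (1/12)*sqrt(457).
The factor h**2 - 5*h/6 - 3 splits as (h - a)(h - a') with a = 5/12 - (1/12)*sqrt(457), a' = 5/12 + (1/12)*sqrt(457). At the order-1 pole a set g(h) = (h - a)*f(h) = [13*h**2/11 - 24*h/13 + 4/5] / (h - a').
Simple pole: residue = g(a) at a = 5/12 - (1/12)*sqrt(457), which is -739/1716 - (205229/3921060)*sqrt(457).
The factor h**2 - 5*h/6 - 3 splits as (h - a)(h - a') with a = 5/12 + (1/12)*sqrt(457), a' = 5/12 - (1/12)*sqrt(457). At the order-1 pole a set g(h) = (h - a)*f(h) = [13*h**2/11 - 24*h/13 + 4/5] / (h - a').
Simple pole: residue = g(a) at a = 5/12 + (1/12)*sqrt(457), which is -739/1716 + (205229/3921060)*sqrt(457).
List the singular points by increasing real part (a conjugate pair: the negative imaginary part first).


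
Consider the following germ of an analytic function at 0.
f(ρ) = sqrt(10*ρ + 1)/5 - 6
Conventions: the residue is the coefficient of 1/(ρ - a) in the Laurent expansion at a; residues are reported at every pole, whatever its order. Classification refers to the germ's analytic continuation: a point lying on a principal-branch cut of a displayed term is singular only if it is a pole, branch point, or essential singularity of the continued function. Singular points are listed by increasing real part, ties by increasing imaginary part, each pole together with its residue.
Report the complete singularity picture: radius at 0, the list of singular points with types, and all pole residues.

Branch term (1/5)*sqrt(1 - ρ/(-1/10)): its argument vanishes at ρ = -1/10, a square-root branch point, modulus 1/10.
The radius of convergence is the smallest modulus among the singular points: 1/10.

Radius of convergence at 0: 1/10.
At -1/10: an algebraic (square-root) branch point.


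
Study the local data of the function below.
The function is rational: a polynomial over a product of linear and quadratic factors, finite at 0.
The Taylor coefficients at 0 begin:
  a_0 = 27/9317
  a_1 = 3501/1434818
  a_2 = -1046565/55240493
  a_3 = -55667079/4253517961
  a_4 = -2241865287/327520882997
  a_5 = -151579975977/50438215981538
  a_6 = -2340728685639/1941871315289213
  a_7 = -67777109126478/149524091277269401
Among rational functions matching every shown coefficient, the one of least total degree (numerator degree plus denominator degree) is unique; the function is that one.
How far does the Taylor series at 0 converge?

The radius of convergence is 11/3.

No rational of total degree below 6 reproduces all 8 coefficients; solving the [2/4] Pade equations on them gives f(z) = (7*z**2 - z/6 - 1)/((z - 11/3)**3*(z + 7)), whose expansion matches every shown term.
Denominator factor (z + 7): pole of order 1 at -7, modulus 7.
Denominator factor (z - 11/3)^3: pole of order 3 at 11/3, modulus 11/3.
The radius of convergence is the smallest modulus among the singular points: 11/3.


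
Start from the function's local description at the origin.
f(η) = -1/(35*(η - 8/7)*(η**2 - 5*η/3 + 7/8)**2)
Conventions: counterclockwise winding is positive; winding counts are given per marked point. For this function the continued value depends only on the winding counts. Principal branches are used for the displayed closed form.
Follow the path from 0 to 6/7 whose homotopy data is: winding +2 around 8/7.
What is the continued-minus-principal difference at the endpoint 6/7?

The function is rational, hence single-valued: continuing it around any pole returns the same value, so the difference is 0.

Continued minus principal equals 0.


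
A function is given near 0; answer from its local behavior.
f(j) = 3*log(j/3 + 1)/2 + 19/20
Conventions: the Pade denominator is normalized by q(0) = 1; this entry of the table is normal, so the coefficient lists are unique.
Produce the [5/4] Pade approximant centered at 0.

The Pade approximant has numerator coefficients [19/20, 65/54, 25/54, 25/378, 5/1701, 1/102060]; denominator coefficients [1, 20/27, 5/27, 10/567, 5/10206].

Taylor coefficients needed (expand at 0): a_0 = 19/20, a_1 = 1/2, a_2 = -1/12, a_3 = 1/54, a_4 = -1/216, a_5 = 1/810, a_6 = -1/2916, a_7 = 1/10206, a_8 = -1/34992, a_9 = 1/118098.
Write the denominator as Q(j) = 1 + q1*j + q2*j^2 + q3*j^3 + q4*j^4. Requiring Q*f - P = O(j^10) with deg P <= 5 kills the coefficients of j^6..j^9 in Q*f:
  j^6: a_6 + q1*a_5 + q2*a_4 + q3*a_3 + q4*a_2 = 0, i.e. -1/2916 + (1/810)*q1 + (-1/216)*q2 + (1/54)*q3 + (-1/12)*q4 = 0.
  j^7: a_7 + q1*a_6 + q2*a_5 + q3*a_4 + q4*a_3 = 0, i.e. 1/10206 + (-1/2916)*q1 + (1/810)*q2 + (-1/216)*q3 + (1/54)*q4 = 0.
  j^8: a_8 + q1*a_7 + q2*a_6 + q3*a_5 + q4*a_4 = 0, i.e. -1/34992 + (1/10206)*q1 + (-1/2916)*q2 + (1/810)*q3 + (-1/216)*q4 = 0.
  j^9: a_9 + q1*a_8 + q2*a_7 + q3*a_6 + q4*a_5 = 0, i.e. 1/118098 + (-1/34992)*q1 + (1/10206)*q2 + (-1/2916)*q3 + (1/810)*q4 = 0.
Solving this linear system: q1 = 20/27, q2 = 5/27, q3 = 10/567, q4 = 5/10206.
The numerator is Q*f truncated at degree 5: P0 = a_0 = 19/20; P1 = a_1 + q1*a_0 = 65/54; P2 = a_2 + q1*a_1 + q2*a_0 = 25/54; P3 = a_3 + q1*a_2 + q2*a_1 + q3*a_0 = 25/378; P4 = a_4 + q1*a_3 + q2*a_2 + q3*a_1 + q4*a_0 = 5/1701; P5 = a_5 + q1*a_4 + q2*a_3 + q3*a_2 + q4*a_1 = 1/102060.


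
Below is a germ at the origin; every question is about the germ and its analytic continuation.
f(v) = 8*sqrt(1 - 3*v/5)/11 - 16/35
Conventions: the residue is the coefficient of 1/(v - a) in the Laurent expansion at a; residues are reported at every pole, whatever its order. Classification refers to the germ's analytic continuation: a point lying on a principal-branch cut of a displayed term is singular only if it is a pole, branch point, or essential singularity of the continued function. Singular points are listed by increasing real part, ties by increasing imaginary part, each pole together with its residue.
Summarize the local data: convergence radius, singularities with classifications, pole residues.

Radius of convergence at 0: 5/3.
At 5/3: an algebraic (square-root) branch point.

Branch term (8/11)*sqrt(1 - v/(5/3)): its argument vanishes at v = 5/3, a square-root branch point, modulus 5/3.
The radius of convergence is the smallest modulus among the singular points: 5/3.


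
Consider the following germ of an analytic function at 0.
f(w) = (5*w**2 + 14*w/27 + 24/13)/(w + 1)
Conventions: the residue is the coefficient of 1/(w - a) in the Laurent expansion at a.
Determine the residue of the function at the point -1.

At the order-1 pole -1 set g(w) = (w - (-1))*f(w) = 5*w**2 + 14*w/27 + 24/13.
Simple pole: residue = g(a) at a = -1, which is 2221/351.

The residue is 2221/351.


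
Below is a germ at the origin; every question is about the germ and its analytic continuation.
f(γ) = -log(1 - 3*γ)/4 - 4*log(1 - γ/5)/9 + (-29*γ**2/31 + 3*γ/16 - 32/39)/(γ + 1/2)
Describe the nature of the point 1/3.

The term (-1/4)*log(1 - γ/(1/3)) has argument 1 - 1/3/(1/3) = 0 at 1/3: a logarithmic (infinitely-sheeted) branch point; the remaining terms are analytic or single-valued there.

The point is a logarithmic branch point.


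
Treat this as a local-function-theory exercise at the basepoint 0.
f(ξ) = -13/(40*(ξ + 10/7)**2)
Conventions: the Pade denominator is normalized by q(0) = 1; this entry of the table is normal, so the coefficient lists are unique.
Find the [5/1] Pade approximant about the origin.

Taylor coefficients needed (expand at 0): a_0 = -637/4000, a_1 = 4459/20000, a_2 = -93639/400000, a_3 = 218491/1000000, a_4 = -1529437/8000000, a_5 = 32118177/200000000, a_6 = -524596891/4000000000.
Write the denominator as Q(ξ) = 1 + q1*ξ. Requiring Q*f - P = O(ξ^7) with deg P <= 5 kills the coefficients of ξ^6..ξ^6 in Q*f:
  ξ^6: a_6 + q1*a_5 = 0, i.e. -524596891/4000000000 + (32118177/200000000)*q1 = 0.
Solving this linear system: q1 = 49/60.
The numerator is Q*f truncated at degree 5: P0 = a_0 = -637/4000; P1 = a_1 + q1*a_0 = 4459/48000; P2 = a_2 + q1*a_1 = -31213/600000; P3 = a_3 + q1*a_2 = 218491/8000000; P4 = a_4 + q1*a_3 = -1529437/120000000; P5 = a_5 + q1*a_4 = 10706059/2400000000.

The Pade approximant has numerator coefficients [-637/4000, 4459/48000, -31213/600000, 218491/8000000, -1529437/120000000, 10706059/2400000000]; denominator coefficients [1, 49/60].


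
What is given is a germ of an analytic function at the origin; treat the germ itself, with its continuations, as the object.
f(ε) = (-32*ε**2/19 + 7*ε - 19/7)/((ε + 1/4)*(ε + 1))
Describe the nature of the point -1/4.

The point is a pole of order 1.

The denominator factor ε + 1/4 vanishes at -1/4 and appears to the power 1; the numerator there equals -2431/532, nonzero, and no other factor vanishes.
Hence a pole whose order is the multiplicity, 1.


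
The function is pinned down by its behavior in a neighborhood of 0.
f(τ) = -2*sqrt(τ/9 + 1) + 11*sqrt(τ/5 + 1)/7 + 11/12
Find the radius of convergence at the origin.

The radius of convergence is 5.

Branch term (11/7)*sqrt(1 - τ/(-5)): its argument vanishes at τ = -5, a square-root branch point, modulus 5.
Branch term (-2)*sqrt(1 - τ/(-9)): its argument vanishes at τ = -9, a square-root branch point, modulus 9.
The radius of convergence is the smallest modulus among the singular points: 5.


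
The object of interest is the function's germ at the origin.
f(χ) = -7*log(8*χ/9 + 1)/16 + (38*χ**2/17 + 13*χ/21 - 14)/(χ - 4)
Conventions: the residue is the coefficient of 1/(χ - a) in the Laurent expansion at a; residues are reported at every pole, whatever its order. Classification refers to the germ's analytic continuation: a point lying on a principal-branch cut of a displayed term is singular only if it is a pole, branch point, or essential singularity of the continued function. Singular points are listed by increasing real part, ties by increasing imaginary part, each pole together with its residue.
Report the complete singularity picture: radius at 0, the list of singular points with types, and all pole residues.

Denominator factor (χ - 4): pole of order 1 at 4, modulus 4.
Branch term (-7/16)*log(1 - χ/(-9/8)): its argument vanishes at χ = -9/8, a logarithmic branch point, modulus 9/8.
The radius of convergence is the smallest modulus among the singular points: 9/8.
The branch term is analytic at 4 and contributes nothing to the residue; only the rational part matters.
At the order-1 pole 4 set g(χ) = (χ - (4))*(rational part) = 38*χ**2/17 + 13*χ/21 - 14.
Simple pole: residue = g(a) at a = 4, which is 8654/357.
List the singular points by increasing real part (a conjugate pair: the negative imaginary part first).

Radius of convergence at 0: 9/8.
At -9/8: a logarithmic branch point.
At 4: a pole of order 1; residue 8654/357.


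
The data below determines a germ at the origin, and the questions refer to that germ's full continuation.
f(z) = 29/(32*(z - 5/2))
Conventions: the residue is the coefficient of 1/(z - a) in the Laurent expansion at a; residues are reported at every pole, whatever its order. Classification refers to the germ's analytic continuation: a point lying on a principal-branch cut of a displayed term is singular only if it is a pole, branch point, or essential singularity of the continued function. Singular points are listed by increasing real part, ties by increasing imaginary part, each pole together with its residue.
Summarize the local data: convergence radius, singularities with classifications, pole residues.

Denominator factor (z - 5/2): pole of order 1 at 5/2, modulus 5/2.
The radius of convergence is the smallest modulus among the singular points: 5/2.
At the order-1 pole 5/2 set g(z) = (z - (5/2))*f(z) = 29/32.
Simple pole: residue = g(a) at a = 5/2, which is 29/32.

Radius of convergence at 0: 5/2.
At 5/2: a pole of order 1; residue 29/32.


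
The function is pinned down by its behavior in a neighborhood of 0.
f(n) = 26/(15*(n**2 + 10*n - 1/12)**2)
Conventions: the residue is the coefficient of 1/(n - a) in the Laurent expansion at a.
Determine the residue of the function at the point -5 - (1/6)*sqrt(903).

The factor n**2 + 10*n - 1/12 splits as (n - a)(n - a') with a = -5 - (1/6)*sqrt(903), a' = -5 + (1/6)*sqrt(903). At the order-2 pole a set g(n) = (n - a)^2*f(n) = [26/15] / (n - a')^2.
Order-2 pole: residue = g'(a); g'(-5 - (1/6)*sqrt(903)) = (52/453005)*sqrt(903), so the residue is (52/453005)*sqrt(903).

The residue is (52/453005)*sqrt(903).


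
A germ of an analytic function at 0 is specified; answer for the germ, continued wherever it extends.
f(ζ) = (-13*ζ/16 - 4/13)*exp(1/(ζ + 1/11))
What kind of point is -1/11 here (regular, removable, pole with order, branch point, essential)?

The exponent 1/(ζ - (-1/11)) has a pole at -1/11, so exp(1/(ζ - (-1/11))) takes every nonzero value near it: an essential singularity (not a pole of any order).

The point is an essential singularity.


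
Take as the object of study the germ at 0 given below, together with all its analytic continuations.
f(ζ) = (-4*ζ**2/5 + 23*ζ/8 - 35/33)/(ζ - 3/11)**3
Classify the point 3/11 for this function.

The point is a pole of order 3.

The denominator factor ζ - 3/11 vanishes at 3/11 and appears to the power 3; the numerator there equals -4879/14520, nonzero, and no other factor vanishes.
Hence a pole whose order is the multiplicity, 3.


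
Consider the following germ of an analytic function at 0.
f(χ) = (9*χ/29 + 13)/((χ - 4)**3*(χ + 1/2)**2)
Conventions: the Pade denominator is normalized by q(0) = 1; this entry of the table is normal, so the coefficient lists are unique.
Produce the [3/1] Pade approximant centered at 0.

Taylor coefficients needed (expand at 0): a_0 = -13/16, a_1 = 4865/1856, a_2 = -28041/3712, a_3 = 290983/14848, a_4 = -5728223/118784.
Write the denominator as Q(χ) = 1 + q1*χ. Requiring Q*f - P = O(χ^5) with deg P <= 3 kills the coefficients of χ^4..χ^4 in Q*f:
  χ^4: a_4 + q1*a_3 = 0, i.e. -5728223/118784 + (290983/14848)*q1 = 0.
Solving this linear system: q1 = 5728223/2327864.
The numerator is Q*f truncated at degree 3: P0 = a_0 = -13/16; P1 = a_1 + q1*a_0 = 671724519/1080128896; P2 = a_2 + q1*a_1 = -681430331/617216512; P3 = a_3 + q1*a_2 = 8717111435/8641031168.

The Pade approximant has numerator coefficients [-13/16, 671724519/1080128896, -681430331/617216512, 8717111435/8641031168]; denominator coefficients [1, 5728223/2327864].


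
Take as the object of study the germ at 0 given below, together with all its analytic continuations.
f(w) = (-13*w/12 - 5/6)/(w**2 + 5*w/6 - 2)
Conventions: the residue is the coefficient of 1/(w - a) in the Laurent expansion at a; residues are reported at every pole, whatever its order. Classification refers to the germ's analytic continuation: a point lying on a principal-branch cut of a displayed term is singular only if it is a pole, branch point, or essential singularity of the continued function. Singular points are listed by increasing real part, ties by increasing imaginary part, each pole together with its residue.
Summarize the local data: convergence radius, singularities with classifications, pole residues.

Denominator factor (w**2 + 5*w/6 - 2): discriminant 313/36, real irrational roots -5/12 + (1/12)*sqrt(313) and -5/12 - (1/12)*sqrt(313); poles of order 1, moduli -5/12 + (1/12)*sqrt(313) and 5/12 + (1/12)*sqrt(313).
The radius of convergence is the smallest modulus among the singular points: -5/12 + (1/12)*sqrt(313).
The factor w**2 + 5*w/6 - 2 splits as (w - a)(w - a') with a = -5/12 - (1/12)*sqrt(313), a' = -5/12 + (1/12)*sqrt(313). At the order-1 pole a set g(w) = (w - a)*f(w) = [-13*w/12 - 5/6] / (w - a').
Simple pole: residue = g(a) at a = -5/12 - (1/12)*sqrt(313), which is -13/24 + (55/7512)*sqrt(313).
The factor w**2 + 5*w/6 - 2 splits as (w - a)(w - a') with a = -5/12 + (1/12)*sqrt(313), a' = -5/12 - (1/12)*sqrt(313). At the order-1 pole a set g(w) = (w - a)*f(w) = [-13*w/12 - 5/6] / (w - a').
Simple pole: residue = g(a) at a = -5/12 + (1/12)*sqrt(313), which is -13/24 - (55/7512)*sqrt(313).
List the singular points by increasing real part (a conjugate pair: the negative imaginary part first).

Radius of convergence at 0: -5/12 + (1/12)*sqrt(313).
At -5/12 - (1/12)*sqrt(313): a pole of order 1; residue -13/24 + (55/7512)*sqrt(313).
At -5/12 + (1/12)*sqrt(313): a pole of order 1; residue -13/24 - (55/7512)*sqrt(313).


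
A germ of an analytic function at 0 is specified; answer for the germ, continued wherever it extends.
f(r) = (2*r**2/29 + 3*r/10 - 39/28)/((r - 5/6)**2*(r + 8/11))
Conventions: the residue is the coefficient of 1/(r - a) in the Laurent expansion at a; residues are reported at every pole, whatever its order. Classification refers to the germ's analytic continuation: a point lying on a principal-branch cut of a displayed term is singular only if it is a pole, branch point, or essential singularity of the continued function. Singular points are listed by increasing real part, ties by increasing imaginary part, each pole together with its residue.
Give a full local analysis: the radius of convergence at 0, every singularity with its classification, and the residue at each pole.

Radius of convergence at 0: 8/11.
At -8/11: a pole of order 1; residue -6961671/10768135.
At 5/6: a pole of order 2; residue 7704301/10768135.

Denominator factor (r + 8/11): pole of order 1 at -8/11, modulus 8/11.
Denominator factor (r - 5/6)^2: pole of order 2 at 5/6, modulus 5/6.
The radius of convergence is the smallest modulus among the singular points: 8/11.
At the order-1 pole -8/11 set g(r) = (r - (-8/11))*f(r) = (2*r**2/29 + 3*r/10 - 39/28)/(r - 5/6)**2.
Simple pole: residue = g(a) at a = -8/11, which is -6961671/10768135.
At the order-2 pole 5/6 set g(r) = (r - (5/6))^2*f(r) = (2*r**2/29 + 3*r/10 - 39/28)/(r + 8/11).
Order-2 pole: residue = g'(a); g'(5/6) = 7704301/10768135, so the residue is 7704301/10768135.
List the singular points by increasing real part (a conjugate pair: the negative imaginary part first).


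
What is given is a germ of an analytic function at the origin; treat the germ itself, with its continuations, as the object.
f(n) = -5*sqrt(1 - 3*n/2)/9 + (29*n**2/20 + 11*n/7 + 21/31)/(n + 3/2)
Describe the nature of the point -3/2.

The point is a pole of order 1.

The denominator factor n + 3/2 vanishes at -3/2 and appears to the power 1; the numerator there equals 27477/17360, nonzero, and no other factor vanishes.
The branch terms are analytic at this point.
Hence a pole whose order is the multiplicity, 1.


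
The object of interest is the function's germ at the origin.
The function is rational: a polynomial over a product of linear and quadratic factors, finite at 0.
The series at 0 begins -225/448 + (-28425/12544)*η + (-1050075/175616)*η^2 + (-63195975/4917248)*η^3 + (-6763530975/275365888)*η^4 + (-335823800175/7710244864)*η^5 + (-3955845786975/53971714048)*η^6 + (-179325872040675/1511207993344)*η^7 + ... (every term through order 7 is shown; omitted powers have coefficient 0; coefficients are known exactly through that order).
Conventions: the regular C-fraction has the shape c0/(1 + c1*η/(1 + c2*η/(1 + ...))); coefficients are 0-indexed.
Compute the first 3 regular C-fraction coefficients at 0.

The regular C-fraction coefficients are [-225/448, -379/84, 59635/31836].

Taylor coefficients (read off): a_0 = -225/448, a_1 = -28425/12544, a_2 = -1050075/175616.
c0 = a_0 = -225/448. Peel one level at a time: if S = 1 + c*η/S' with S'(0) = 1, then c is the η-coefficient of S and S' = c*η/(S - 1).
S_1 = c0/f = 1 + (-379/84)*η + (59635/7056)*η^2 + ...; c1 = -379/84.
S_2 = c1*η/(S_1 - 1) = 1 + (59635/31836)*η + ...; c2 = 59635/31836.


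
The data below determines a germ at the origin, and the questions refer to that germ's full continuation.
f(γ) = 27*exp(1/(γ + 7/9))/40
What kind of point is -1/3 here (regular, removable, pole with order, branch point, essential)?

There is no denominator, hence no pole anywhere.
The essential point of exp(1/(γ - (-7/9))) is -7/9, not -1/3.
So the germ continues analytically to -1/3.

The point is a regular point.


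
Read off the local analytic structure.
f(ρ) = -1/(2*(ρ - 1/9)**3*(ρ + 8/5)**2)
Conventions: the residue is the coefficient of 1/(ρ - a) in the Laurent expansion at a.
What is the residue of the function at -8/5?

At the order-2 pole -8/5 set g(ρ) = (ρ - (-8/5))^2*f(ρ) = -1/(2*(ρ - 1/9)**3).
Order-2 pole: residue = g'(a); g'(-8/5) = 12301875/70306082, so the residue is 12301875/70306082.

The residue is 12301875/70306082.


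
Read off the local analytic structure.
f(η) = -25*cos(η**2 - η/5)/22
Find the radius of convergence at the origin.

The radius of convergence is infinite.

The factor cos(η**2 - η/5) is entire and contributes no finite singular point.
The polynomial part has no poles.
No finite singular points: the Taylor series at 0 converges everywhere.


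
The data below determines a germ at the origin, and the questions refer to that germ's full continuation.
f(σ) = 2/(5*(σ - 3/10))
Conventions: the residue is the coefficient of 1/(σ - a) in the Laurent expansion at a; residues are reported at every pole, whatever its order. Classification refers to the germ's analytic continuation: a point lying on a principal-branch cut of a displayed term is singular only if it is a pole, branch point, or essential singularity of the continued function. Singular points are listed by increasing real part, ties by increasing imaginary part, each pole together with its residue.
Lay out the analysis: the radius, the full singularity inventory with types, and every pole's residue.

Radius of convergence at 0: 3/10.
At 3/10: a pole of order 1; residue 2/5.

Denominator factor (σ - 3/10): pole of order 1 at 3/10, modulus 3/10.
The radius of convergence is the smallest modulus among the singular points: 3/10.
At the order-1 pole 3/10 set g(σ) = (σ - (3/10))*f(σ) = 2/5.
Simple pole: residue = g(a) at a = 3/10, which is 2/5.


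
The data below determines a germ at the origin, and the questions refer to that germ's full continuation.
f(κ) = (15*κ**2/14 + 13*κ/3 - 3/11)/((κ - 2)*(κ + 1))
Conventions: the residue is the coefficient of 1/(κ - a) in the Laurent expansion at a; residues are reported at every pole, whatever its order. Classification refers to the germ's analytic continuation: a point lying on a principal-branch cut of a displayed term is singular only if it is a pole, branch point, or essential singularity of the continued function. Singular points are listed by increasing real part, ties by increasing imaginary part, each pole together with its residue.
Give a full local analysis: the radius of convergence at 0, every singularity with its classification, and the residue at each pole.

Denominator factor (κ - 2): pole of order 1 at 2, modulus 2.
Denominator factor (κ + 1): pole of order 1 at -1, modulus 1.
The radius of convergence is the smallest modulus among the singular points: 1.
At the order-1 pole -1 set g(κ) = (κ - (-1))*f(κ) = (15*κ**2/14 + 13*κ/3 - 3/11)/(κ - 2).
Simple pole: residue = g(a) at a = -1, which is 1633/1386.
At the order-1 pole 2 set g(κ) = (κ - (2))*f(κ) = (15*κ**2/14 + 13*κ/3 - 3/11)/(κ + 1).
Simple pole: residue = g(a) at a = 2, which is 2929/693.
List the singular points by increasing real part (a conjugate pair: the negative imaginary part first).

Radius of convergence at 0: 1.
At -1: a pole of order 1; residue 1633/1386.
At 2: a pole of order 1; residue 2929/693.


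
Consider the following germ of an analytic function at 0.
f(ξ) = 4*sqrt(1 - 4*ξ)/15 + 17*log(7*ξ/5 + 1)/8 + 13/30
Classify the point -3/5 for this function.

There is no denominator, hence no pole anywhere.
Branch term sqrt(1 - ξ/(1/4)): argument at -3/5 is 17/5, nonzero, so -3/5 is not its branch point (a point on a principal cut is still regular for the continued germ).
Branch term log(1 - ξ/(-5/7)): argument at -3/5 is 4/25, nonzero, so -3/5 is not its branch point (a point on a principal cut is still regular for the continued germ).
So the germ continues analytically to -3/5.

The point is a regular point.


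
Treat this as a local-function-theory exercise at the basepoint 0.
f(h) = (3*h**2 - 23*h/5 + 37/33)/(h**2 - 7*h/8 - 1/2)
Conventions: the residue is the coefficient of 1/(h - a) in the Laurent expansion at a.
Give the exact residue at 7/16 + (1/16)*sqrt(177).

The residue is -79/80 + (629/7920)*sqrt(177).

The factor h**2 - 7*h/8 - 1/2 splits as (h - a)(h - a') with a = 7/16 + (1/16)*sqrt(177), a' = 7/16 - (1/16)*sqrt(177). At the order-1 pole a set g(h) = (h - a)*f(h) = [3*h**2 - 23*h/5 + 37/33] / (h - a').
Simple pole: residue = g(a) at a = 7/16 + (1/16)*sqrt(177), which is -79/80 + (629/7920)*sqrt(177).


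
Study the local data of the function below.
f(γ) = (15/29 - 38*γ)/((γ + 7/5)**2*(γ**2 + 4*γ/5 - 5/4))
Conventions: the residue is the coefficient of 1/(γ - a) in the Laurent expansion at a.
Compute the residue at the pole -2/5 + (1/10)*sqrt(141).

The factor γ**2 + 4*γ/5 - 5/4 splits as (γ - a)(γ - a') with a = -2/5 + (1/10)*sqrt(141), a' = -2/5 - (1/10)*sqrt(141). At the order-1 pole a set g(γ) = (γ - a)*f(γ) = [(15/29 - 38*γ)/(γ + 7/5)**2] / (γ - a').
Simple pole: residue = g(a) at a = -2/5 + (1/10)*sqrt(141), which is -17837100/48749 + (210305900/6873609)*sqrt(141).

The residue is -17837100/48749 + (210305900/6873609)*sqrt(141).


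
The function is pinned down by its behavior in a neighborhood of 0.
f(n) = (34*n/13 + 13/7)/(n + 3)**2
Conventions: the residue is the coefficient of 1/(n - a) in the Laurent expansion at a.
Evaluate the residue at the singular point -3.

At the order-2 pole -3 set g(n) = (n - (-3))^2*f(n) = 34*n/13 + 13/7.
Order-2 pole: residue = g'(a); g'(-3) = 34/13, so the residue is 34/13.

The residue is 34/13.


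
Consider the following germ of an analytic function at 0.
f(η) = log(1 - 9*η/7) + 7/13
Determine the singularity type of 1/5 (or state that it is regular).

The point is a regular point.

There is no denominator, hence no pole anywhere.
Branch term log(1 - η/(7/9)): argument at 1/5 is 26/35, nonzero, so 1/5 is not its branch point (a point on a principal cut is still regular for the continued germ).
So the germ continues analytically to 1/5.


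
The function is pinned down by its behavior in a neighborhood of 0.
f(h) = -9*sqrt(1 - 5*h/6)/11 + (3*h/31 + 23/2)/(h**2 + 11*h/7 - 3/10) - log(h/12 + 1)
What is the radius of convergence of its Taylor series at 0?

Denominator factor (h**2 + 11*h/7 - 3/10): discriminant 899/245, real irrational roots -11/14 + (1/70)*sqrt(4495) and -11/14 - (1/70)*sqrt(4495); poles of order 1, moduli -11/14 + (1/70)*sqrt(4495) and 11/14 + (1/70)*sqrt(4495).
Branch term (-1)*log(1 - h/(-12)): its argument vanishes at h = -12, a logarithmic branch point, modulus 12.
Branch term (-9/11)*sqrt(1 - h/(6/5)): its argument vanishes at h = 6/5, a square-root branch point, modulus 6/5.
The radius of convergence is the smallest modulus among the singular points: -11/14 + (1/70)*sqrt(4495).

The radius of convergence is -11/14 + (1/70)*sqrt(4495).
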